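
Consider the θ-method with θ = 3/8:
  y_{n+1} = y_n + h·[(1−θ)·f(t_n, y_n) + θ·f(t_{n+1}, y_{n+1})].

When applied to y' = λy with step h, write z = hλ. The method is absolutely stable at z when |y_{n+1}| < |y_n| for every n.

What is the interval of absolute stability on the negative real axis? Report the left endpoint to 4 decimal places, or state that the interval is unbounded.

z∈(-8.0000,0).

Set f=λy, z=hλ:
  y_{n+1} = y_n + z·[5/8·y_n + 3/8·y_{n+1}] ⇒ (1 − 3/8z)y_{n+1} = (1 + 5/8z)y_n
  ⇒ R(z) = (1 + 5/8z)/(1 − 3/8z).

Need |R(x)|<1, x<0.
x=-1.31: |R|=0.1215
R=−1: 1+5/8x = −1+3/8x ⇒ -1/4x=2 ⇒ x=2/(-1/4)=-8.0000
Confirm numerically:
  x=-7.903: |R|=0.99388 <1
  x=-6.541: |R|=0.89436 <1
  x=-5.316: |R|=0.77585 <1
  x=-8.509: |R|=1.03036 >1
  x=-8.274: |R|=1.01670 >1
Interval (-8.0000, 0).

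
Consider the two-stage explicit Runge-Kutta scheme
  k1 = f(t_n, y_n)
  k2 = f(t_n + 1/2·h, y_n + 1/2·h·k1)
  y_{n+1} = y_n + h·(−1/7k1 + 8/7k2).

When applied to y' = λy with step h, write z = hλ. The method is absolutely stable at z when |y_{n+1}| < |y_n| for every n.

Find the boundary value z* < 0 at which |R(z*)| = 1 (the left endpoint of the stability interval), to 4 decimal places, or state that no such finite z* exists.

Set f=λy, z=hλ:
  k1=λy_n ⇒ h·k1=z·y_n;  k2=λ(1+1/2z)y_n ⇒ h·k2=z(1+1/2z)y_n
  y_{n+1}/y_n = 1 − 1/7z + 8/7z(1+1/2z) = 1 + z + 4/7z²
  so R(z) = 1 + z + 4/7z².

Boundary: |R(x)|=1, x<0.
x=-0.88: |R|=0.5625
R=1: x+4/7x²=0 ⇒ x=−7/4=-1.7500; min R=1−1/(4·4/7)=0.5625>−1
Confirm numerically:
  x=-1.595: |R|=0.85873 <1
  x=-1.505: |R|=0.78930 <1
  x=-1.489: |R|=0.77793 <1
  x=-1.356: |R|=0.69471 <1
  x=-1.916: |R|=1.18175 >1
  x=-1.805: |R|=1.05673 >1
So |R|<1 on (-1.7500, 0).

z* = -1.7500.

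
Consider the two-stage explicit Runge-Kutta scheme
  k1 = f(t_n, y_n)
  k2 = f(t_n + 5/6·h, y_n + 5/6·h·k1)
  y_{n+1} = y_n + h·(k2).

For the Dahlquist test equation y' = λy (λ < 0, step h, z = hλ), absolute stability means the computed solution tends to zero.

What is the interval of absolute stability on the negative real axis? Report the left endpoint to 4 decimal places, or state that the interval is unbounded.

On y'=λy, z=hλ:
  k1=λy_n ⇒ h·k1=z·y_n;  k2=λ(1+5/6z)y_n ⇒ h·k2=z(1+5/6z)y_n
  y_{n+1}/y_n = 1 + z(1+5/6z) = 1 + z + 5/6z²
  so R(z) = 1 + z + 5/6z².

Boundary: |R(x)|=1, x<0.
x=-1.66: |R|=1.6363
R=1: x+5/6x²=0 ⇒ x=−6/5=-1.2000; min R=1−1/(4·5/6)=0.7000>−1
Confirm numerically:
  x=-1.124: |R|=0.92881 <1
  x=-0.817: |R|=0.73924 <1
  x=-0.623: |R|=0.70044 <1
  x=-0.600: |R|=0.70000 <1
  x=-1.608: |R|=1.54672 >1
  x=-1.317: |R|=1.12841 >1
Stable set (-1.2000, 0).

(-1.2000, 0).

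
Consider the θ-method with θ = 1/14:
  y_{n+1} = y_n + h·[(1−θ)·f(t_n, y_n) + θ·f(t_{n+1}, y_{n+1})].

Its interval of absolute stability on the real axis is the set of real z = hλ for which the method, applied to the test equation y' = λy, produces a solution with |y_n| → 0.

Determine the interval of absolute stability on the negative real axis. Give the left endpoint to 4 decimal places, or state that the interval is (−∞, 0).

Set f=λy, z=hλ:
  y_{n+1} = y_n + z·[13/14·y_n + 1/14·y_{n+1}] ⇒ (1 − 1/14z)y_{n+1} = (1 + 13/14z)y_n
  ⇒ R(z) = (1 + 13/14z)/(1 − 1/14z).

Boundary: |R(x)|=1, x<0.
x=-0.49: |R|=0.5266
R=−1: 1+13/14x = −1+1/14x ⇒ -6/7x=2 ⇒ x=2/(-6/7)=-2.3333
Confirm numerically:
  x=-2.304: |R|=0.97841 <1
  x=-1.951: |R|=0.71237 <1
  x=-1.822: |R|=0.61219 <1
  x=-1.194: |R|=0.10017 <1
  x=-2.800: |R|=1.33333 >1
  x=-2.483: |R|=1.10896 >1
Stable set (-2.3333, 0).

z∈(-2.3333,0).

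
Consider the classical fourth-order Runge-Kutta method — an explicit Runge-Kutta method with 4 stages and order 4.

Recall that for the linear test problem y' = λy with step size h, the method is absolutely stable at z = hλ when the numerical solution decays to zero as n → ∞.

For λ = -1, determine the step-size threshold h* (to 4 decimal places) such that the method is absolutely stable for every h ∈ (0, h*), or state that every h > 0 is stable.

(-2.7853,0); λ=-1 ⇒ h* = 2.7853.

Test eqn y'=λy, z=hλ:
  order 4, 4-stage ⇒ R(z)=1+z+z^2/2+z^3/6+z^4/24
  (e.g. R(-1.26)=0.30542, |R|=0.30542)

Boundary: |R(x)|=1, x<0.
x=-1.26: |R|=0.3054
|R(-3.01)|=1.3951 |R(-2.62)|=0.7781 |R(-0.5)|=0.6068
Bisect:
  x_lo=-3.1688 |R|=1.7498  x_hi=-0.3949 |R|=0.6738
  mid=-1.78187 |R|=0.28278 →hi
  mid=-2.47533 |R|=0.62477 →hi
  mid=-2.82206 |R|=1.05687 →lo
  mid=-2.64870 |R|=0.81285 →hi
  mid=-2.73538 |R|=0.92732 →hi
  mid=-2.77872 |R|=0.99014 →hi
  mid=-2.80039 |R|=1.02301 →lo
  ...
  [-2.78533,-2.78516] ⇒ x*=-2.7853
Interval (-2.7853, 0).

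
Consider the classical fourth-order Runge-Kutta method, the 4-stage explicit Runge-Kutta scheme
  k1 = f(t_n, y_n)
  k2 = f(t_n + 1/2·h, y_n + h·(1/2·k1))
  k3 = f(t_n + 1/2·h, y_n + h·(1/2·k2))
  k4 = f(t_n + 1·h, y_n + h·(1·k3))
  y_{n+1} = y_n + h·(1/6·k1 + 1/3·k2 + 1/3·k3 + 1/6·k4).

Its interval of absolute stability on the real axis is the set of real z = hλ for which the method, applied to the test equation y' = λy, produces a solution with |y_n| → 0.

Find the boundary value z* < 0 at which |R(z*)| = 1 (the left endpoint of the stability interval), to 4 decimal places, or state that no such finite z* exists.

left endpoint -2.7853.

Set f=λy, z=hλ:
  order 4, 4-stage ⇒ R(z)=1+z+z^2/2+z^3/6+z^4/24
  (e.g. R(-1.14)=0.33325, |R|=0.33325)

Find x<0 with |R(x)|<1.
x=-1.14: |R|=0.3332
|R(-2.04)|=0.3475 |R(-1.94)|=0.3151 |R(-0.84)|=0.4348
Bisect:
  x_lo=-3.5459 |R|=2.8971  x_hi=-0.2290 |R|=0.7954
  mid=-1.88741 |R|=0.30191 →hi
  mid=-2.71663 |R|=0.90132 →hi
  mid=-3.13124 |R|=1.65978 →lo
  mid=-2.92394 |R|=1.22996 →lo
  mid=-2.82028 |R|=1.05405 →lo
  mid=-2.76846 |R|=0.97491 →hi
  mid=-2.79437 |R|=1.01377 →lo
  ...
  [-2.78546,-2.78526] ⇒ x*=-2.7853
Interval (-2.7853, 0).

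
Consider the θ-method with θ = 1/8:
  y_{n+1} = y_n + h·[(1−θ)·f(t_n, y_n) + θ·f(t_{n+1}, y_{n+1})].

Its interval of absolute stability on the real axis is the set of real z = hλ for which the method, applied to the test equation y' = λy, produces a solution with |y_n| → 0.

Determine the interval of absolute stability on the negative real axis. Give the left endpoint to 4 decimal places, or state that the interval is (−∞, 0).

With y'=λy (z=hλ):
  y_{n+1} = y_n + z·[7/8·y_n + 1/8·y_{n+1}] ⇒ (1 − 1/8z)y_{n+1} = (1 + 7/8z)y_n
  so R(z) = (1 + 7/8z)/(1 − 1/8z).

Find x<0 with |R(x)|<1.
x=-1.23: |R|=0.0661
R=−1: 1+7/8x = −1+1/8x ⇒ -3/4x=2 ⇒ x=2/(-3/4)=-2.6667
Confirm numerically:
  x=-1.626: |R|=0.35134 <1
  x=-1.399: |R|=0.19076 <1
  x=-1.330: |R|=0.14041 <1
  x=-1.241: |R|=0.07434 <1
  x=-2.847: |R|=1.09975 >1
  x=-2.792: |R|=1.06968 >1
  x=-2.774: |R|=1.05977 >1
Interval (-2.6667, 0).

(-2.6667, 0).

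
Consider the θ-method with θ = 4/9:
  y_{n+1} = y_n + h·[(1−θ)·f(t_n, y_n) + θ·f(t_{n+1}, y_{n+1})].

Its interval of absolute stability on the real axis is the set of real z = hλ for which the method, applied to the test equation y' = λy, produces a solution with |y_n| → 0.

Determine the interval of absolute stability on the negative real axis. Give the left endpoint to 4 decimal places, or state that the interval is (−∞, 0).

Set f=λy, z=hλ:
  y_{n+1} = y_n + z·[5/9·y_n + 4/9·y_{n+1}] ⇒ (1 − 4/9z)y_{n+1} = (1 + 5/9z)y_n
  R(z) = (1 + 5/9z)/(1 − 4/9z).

Boundary: |R(x)|=1, x<0.
x=-1.54: |R|=0.0858
R=−1: 1+5/9x = −1+4/9x ⇒ -1/9x=2 ⇒ x=2/(-1/9)=-18.0000
Confirm numerically:
  x=-16.518: |R|=0.98026 <1
  x=-15.965: |R|=0.97207 <1
  x=-14.602: |R|=0.94959 <1
  x=-10.459: |R|=0.85166 <1
  x=-18.557: |R|=1.00669 >1
  x=-18.527: |R|=1.00634 >1
Interval (-18.0000, 0).

z∈(-18.0000,0).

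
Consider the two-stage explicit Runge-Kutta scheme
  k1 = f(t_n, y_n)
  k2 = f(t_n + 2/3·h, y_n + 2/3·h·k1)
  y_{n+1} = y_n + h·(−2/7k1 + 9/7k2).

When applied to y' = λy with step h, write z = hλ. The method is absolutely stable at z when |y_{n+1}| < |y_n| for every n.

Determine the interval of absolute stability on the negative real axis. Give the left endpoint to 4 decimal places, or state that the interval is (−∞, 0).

(-1.1667, 0).

Test eqn y'=λy, z=hλ:
  k1=λy_n ⇒ h·k1=z·y_n;  k2=λ(1+2/3z)y_n ⇒ h·k2=z(1+2/3z)y_n
  y_{n+1}/y_n = 1 − 2/7z + 9/7z(1+2/3z) = 1 + z + 6/7z²
  R(z) = 1 + z + 6/7z².

Find x<0 with |R(x)|<1.
x=-1.5: |R|=1.4286
R=1: x+6/7x²=0 ⇒ x=−7/6=-1.1667; min R=1−1/(4·6/7)=0.7083>−1
Confirm numerically:
  x=-0.863: |R|=0.77537 <1
  x=-0.656: |R|=0.71286 <1
  x=-0.624: |R|=0.70975 <1
  x=-1.720: |R|=1.81577 >1
  x=-1.677: |R|=1.73357 >1
So |R|<1 on (-1.1667, 0).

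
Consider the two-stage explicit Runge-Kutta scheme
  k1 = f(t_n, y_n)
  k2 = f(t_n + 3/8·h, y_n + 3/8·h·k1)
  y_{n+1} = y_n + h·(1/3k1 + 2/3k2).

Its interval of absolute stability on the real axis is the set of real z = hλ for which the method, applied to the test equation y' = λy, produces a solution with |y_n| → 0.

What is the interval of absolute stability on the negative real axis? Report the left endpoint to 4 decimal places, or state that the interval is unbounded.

z∈(-4.0000,0).

Test eqn y'=λy, z=hλ:
  k1=λy_n ⇒ h·k1=z·y_n;  k2=λ(1+3/8z)y_n ⇒ h·k2=z(1+3/8z)y_n
  y_{n+1}/y_n = 1 + 1/3z + 2/3z(1+3/8z) = 1 + z + 1/4z²
  Hence R(z) = 1 + z + 1/4z².

Need |R(x)|<1, x<0.
x=-1.73: |R|=0.0182
R=1: x+1/4x²=0 ⇒ x=−4=-4.0000; min R=1−1/(4·1/4)=0.0000>−1
Confirm numerically:
  x=-3.636: |R|=0.66912 <1
  x=-2.676: |R|=0.11424 <1
  x=-1.703: |R|=0.02205 <1
  x=-4.271: |R|=1.28936 >1
  x=-4.053: |R|=1.05370 >1
Stable set (-4.0000, 0).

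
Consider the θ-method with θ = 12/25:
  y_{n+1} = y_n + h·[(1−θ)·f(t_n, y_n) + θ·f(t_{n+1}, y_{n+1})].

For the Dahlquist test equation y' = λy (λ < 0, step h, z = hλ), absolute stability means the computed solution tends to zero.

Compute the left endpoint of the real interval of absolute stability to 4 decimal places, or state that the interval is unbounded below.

With y'=λy (z=hλ):
  y_{n+1} = y_n + z·[13/25·y_n + 12/25·y_{n+1}] ⇒ (1 − 12/25z)y_{n+1} = (1 + 13/25z)y_n
  R(z) = (1 + 13/25z)/(1 − 12/25z).

Boundary: |R(x)|=1, x<0.
x=-0.72: |R|=0.4649
R=−1: 1+13/25x = −1+12/25x ⇒ -1/25x=2 ⇒ x=2/(-1/25)=-50.0000
Confirm numerically:
  x=-48.751: |R|=0.99795 <1
  x=-40.561: |R|=0.98155 <1
  x=-38.045: |R|=0.97517 <1
  x=-27.890: |R|=0.93853 <1
  x=-50.467: |R|=1.00074 >1
  x=-50.441: |R|=1.00070 >1
  x=-50.298: |R|=1.00047 >1
So |R|<1 on (-50.0000, 0).

z* = -50.0000.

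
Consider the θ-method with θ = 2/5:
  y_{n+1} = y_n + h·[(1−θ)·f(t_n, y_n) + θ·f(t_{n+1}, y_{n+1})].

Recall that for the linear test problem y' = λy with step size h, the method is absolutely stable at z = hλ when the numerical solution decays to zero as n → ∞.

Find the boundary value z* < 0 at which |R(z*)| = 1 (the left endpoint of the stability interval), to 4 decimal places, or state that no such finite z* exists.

With y'=λy (z=hλ):
  y_{n+1} = y_n + z·[3/5·y_n + 2/5·y_{n+1}] ⇒ (1 − 2/5z)y_{n+1} = (1 + 3/5z)y_n
  so R(z) = (1 + 3/5z)/(1 − 2/5z).

Solve |R(x)|<1 on ℝ⁻.
x=-0.65: |R|=0.4841
R=−1: 1+3/5x = −1+2/5x ⇒ -1/5x=2 ⇒ x=2/(-1/5)=-10.0000
Confirm numerically:
  x=-9.488: |R|=0.97865 <1
  x=-5.955: |R|=0.76079 <1
  x=-5.573: |R|=0.72581 <1
  x=-4.710: |R|=0.63315 <1
  x=-10.384: |R|=1.01490 >1
  x=-10.373: |R|=1.01449 >1
  x=-10.228: |R|=1.00896 >1
So |R|<1 on (-10.0000, 0).

z* = -10.0000.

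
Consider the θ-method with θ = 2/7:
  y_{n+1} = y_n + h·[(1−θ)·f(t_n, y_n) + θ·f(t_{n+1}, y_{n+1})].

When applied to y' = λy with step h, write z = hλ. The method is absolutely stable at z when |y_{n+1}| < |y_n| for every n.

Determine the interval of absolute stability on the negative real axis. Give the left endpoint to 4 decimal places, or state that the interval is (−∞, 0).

(-4.6667, 0).

With y'=λy (z=hλ):
  y_{n+1} = y_n + z·[5/7·y_n + 2/7·y_{n+1}] ⇒ (1 − 2/7z)y_{n+1} = (1 + 5/7z)y_n
  so R(z) = (1 + 5/7z)/(1 − 2/7z).

Find x<0 with |R(x)|<1.
x=-1.2: |R|=0.1064
R=−1: 1+5/7x = −1+2/7x ⇒ -3/7x=2 ⇒ x=2/(-3/7)=-4.6667
Confirm numerically:
  x=-4.212: |R|=0.91157 <1
  x=-3.115: |R|=0.64815 <1
  x=-2.273: |R|=0.37805 <1
  x=-2.166: |R|=0.33798 <1
  x=-5.128: |R|=1.08020 >1
  x=-4.693: |R|=1.00482 >1
Interval (-4.6667, 0).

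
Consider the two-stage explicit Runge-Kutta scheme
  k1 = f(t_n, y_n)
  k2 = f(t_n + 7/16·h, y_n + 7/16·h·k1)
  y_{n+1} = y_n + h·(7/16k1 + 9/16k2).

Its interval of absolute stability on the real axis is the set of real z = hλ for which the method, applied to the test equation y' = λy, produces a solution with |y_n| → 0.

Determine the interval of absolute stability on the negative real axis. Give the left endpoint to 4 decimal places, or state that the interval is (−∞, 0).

Set f=λy, z=hλ:
  k1=λy_n ⇒ h·k1=z·y_n;  k2=λ(1+7/16z)y_n ⇒ h·k2=z(1+7/16z)y_n
  y_{n+1}/y_n = 1 + 7/16z + 9/16z(1+7/16z) = 1 + z + 63/256z²
  Hence R(z) = 1 + z + 63/256z².

Solve |R(x)|<1 on ℝ⁻.
x=-1.21: |R|=0.1503
R=1: x+63/256x²=0 ⇒ x=−256/63=-4.0635; min R=1−1/(4·63/256)=-0.0159>−1
Confirm numerically:
  x=-3.899: |R|=0.84217 <1
  x=-2.724: |R|=0.10206 <1
  x=-2.418: |R|=0.02084 <1
  x=-2.342: |R|=0.00782 <1
  x=-4.614: |R|=1.62509 >1
  x=-4.480: |R|=1.45920 >1
So |R|<1 on (-4.0635, 0).

z∈(-4.0635,0).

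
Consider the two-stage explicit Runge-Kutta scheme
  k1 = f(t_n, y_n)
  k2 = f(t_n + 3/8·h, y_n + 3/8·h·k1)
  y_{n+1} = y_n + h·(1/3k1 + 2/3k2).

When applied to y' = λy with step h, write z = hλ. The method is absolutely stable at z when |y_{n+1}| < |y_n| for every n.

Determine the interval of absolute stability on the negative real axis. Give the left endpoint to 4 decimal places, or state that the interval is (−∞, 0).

With y'=λy (z=hλ):
  k1=λy_n ⇒ h·k1=z·y_n;  k2=λ(1+3/8z)y_n ⇒ h·k2=z(1+3/8z)y_n
  y_{n+1}/y_n = 1 + 1/3z + 2/3z(1+3/8z) = 1 + z + 1/4z²
  ⇒ R(z) = 1 + z + 1/4z².

Solve |R(x)|<1 on ℝ⁻.
x=-0.85: |R|=0.3306
R=1: x+1/4x²=0 ⇒ x=−4=-4.0000; min R=1−1/(4·1/4)=0.0000>−1
Confirm numerically:
  x=-3.964: |R|=0.96432 <1
  x=-3.390: |R|=0.48303 <1
  x=-2.754: |R|=0.14213 <1
  x=-1.811: |R|=0.00893 <1
  x=-4.493: |R|=1.55376 >1
  x=-4.081: |R|=1.08264 >1
Interval (-4.0000, 0).

(-4.0000, 0).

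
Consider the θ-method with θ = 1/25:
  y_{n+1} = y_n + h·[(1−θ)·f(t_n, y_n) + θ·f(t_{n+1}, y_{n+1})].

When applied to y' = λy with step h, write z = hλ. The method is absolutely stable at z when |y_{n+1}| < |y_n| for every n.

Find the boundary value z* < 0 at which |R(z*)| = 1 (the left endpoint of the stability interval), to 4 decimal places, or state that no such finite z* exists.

On y'=λy, z=hλ:
  y_{n+1} = y_n + z·[24/25·y_n + 1/25·y_{n+1}] ⇒ (1 − 1/25z)y_{n+1} = (1 + 24/25z)y_n
  R(z) = (1 + 24/25z)/(1 − 1/25z).

Find x<0 with |R(x)|<1.
x=-0.33: |R|=0.6743
R=−1: 1+24/25x = −1+1/25x ⇒ -23/25x=2 ⇒ x=2/(-23/25)=-2.1739
Confirm numerically:
  x=-1.849: |R|=0.72167 <1
  x=-1.447: |R|=0.36783 <1
  x=-1.404: |R|=0.32934 <1
  x=-0.950: |R|=0.08478 <1
  x=-2.623: |R|=1.37393 >1
  x=-2.556: |R|=1.31891 >1
So |R|<1 on (-2.1739, 0).

z* = -2.1739.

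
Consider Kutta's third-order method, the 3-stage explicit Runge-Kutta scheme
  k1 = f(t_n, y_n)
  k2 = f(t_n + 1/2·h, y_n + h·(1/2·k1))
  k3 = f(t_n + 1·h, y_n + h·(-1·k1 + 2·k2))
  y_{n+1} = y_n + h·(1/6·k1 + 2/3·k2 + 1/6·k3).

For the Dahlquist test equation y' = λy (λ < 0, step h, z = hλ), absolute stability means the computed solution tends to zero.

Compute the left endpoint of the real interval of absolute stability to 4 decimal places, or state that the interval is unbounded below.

On y'=λy, z=hλ:
  order 3, 3-stage ⇒ R(z)=1+z+z^2/2+z^3/6
  (e.g. R(-0.55)=0.57352, |R|=0.57352)

Boundary: |R(x)|=1, x<0.
x=-0.55: |R|=0.5735
|R(-2.34)|=0.7377 |R(-0.89)|=0.3886 |R(-0.78)|=0.4451
Bisect:
  x_lo=-2.8961 |R|=1.7508  x_hi=-0.1239 |R|=0.8834
  mid=-1.51001 |R|=0.05622 →hi
  mid=-2.20305 |R|=0.55839 →hi
  mid=-2.54956 |R|=1.06157 →lo
  mid=-2.37630 |R|=0.78932 →hi
  mid=-2.46293 |R|=0.91996 →hi
  mid=-2.50625 |R|=0.98935 →hi
  mid=-2.52791 |R|=1.02510 →lo
  mid=-2.51708 |R|=1.00714 →lo
  mid=-2.51166 |R|=0.99822 →hi
  mid=-2.51437 |R|=1.00267 →lo
  ...
  [-2.51285,-2.51268] ⇒ x*=-2.5127
Interval (-2.5127, 0).

z* = -2.5127.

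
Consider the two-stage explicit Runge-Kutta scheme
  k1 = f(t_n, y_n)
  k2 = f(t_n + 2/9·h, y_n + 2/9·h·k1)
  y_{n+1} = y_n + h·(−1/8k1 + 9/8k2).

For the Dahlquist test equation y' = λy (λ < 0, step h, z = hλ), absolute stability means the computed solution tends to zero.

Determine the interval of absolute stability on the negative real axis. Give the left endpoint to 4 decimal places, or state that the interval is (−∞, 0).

z∈(-4.0000,0).

With y'=λy (z=hλ):
  k1=λy_n ⇒ h·k1=z·y_n;  k2=λ(1+2/9z)y_n ⇒ h·k2=z(1+2/9z)y_n
  y_{n+1}/y_n = 1 − 1/8z + 9/8z(1+2/9z) = 1 + z + 1/4z²
  ⇒ R(z) = 1 + z + 1/4z².

Solve |R(x)|<1 on ℝ⁻.
x=-1.26: |R|=0.1369
R=1: x+1/4x²=0 ⇒ x=−4=-4.0000; min R=1−1/(4·1/4)=0.0000>−1
Confirm numerically:
  x=-3.829: |R|=0.83631 <1
  x=-3.646: |R|=0.67733 <1
  x=-3.382: |R|=0.47748 <1
  x=-1.900: |R|=0.00250 <1
  x=-4.356: |R|=1.38768 >1
  x=-4.162: |R|=1.16856 >1
  x=-4.136: |R|=1.14062 >1
Interval (-4.0000, 0).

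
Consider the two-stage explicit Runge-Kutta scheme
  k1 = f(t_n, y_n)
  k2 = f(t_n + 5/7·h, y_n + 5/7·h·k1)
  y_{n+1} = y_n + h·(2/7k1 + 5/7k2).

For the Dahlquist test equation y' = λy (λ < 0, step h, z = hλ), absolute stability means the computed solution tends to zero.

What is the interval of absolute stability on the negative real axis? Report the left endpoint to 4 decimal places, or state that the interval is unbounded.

(-1.9600, 0).

On y'=λy, z=hλ:
  k1=λy_n ⇒ h·k1=z·y_n;  k2=λ(1+5/7z)y_n ⇒ h·k2=z(1+5/7z)y_n
  y_{n+1}/y_n = 1 + 2/7z + 5/7z(1+5/7z) = 1 + z + 25/49z²
  so R(z) = 1 + z + 25/49z².

Find x<0 with |R(x)|<1.
x=-0.4: |R|=0.6816
R=1: x+25/49x²=0 ⇒ x=−49/25=-1.9600; min R=1−1/(4·25/49)=0.5100>−1
Confirm numerically:
  x=-1.805: |R|=0.85726 <1
  x=-1.793: |R|=0.84723 <1
  x=-1.759: |R|=0.81961 <1
  x=-1.226: |R|=0.54088 <1
  x=-2.446: |R|=1.60651 >1
  x=-2.315: |R|=1.41930 >1
  x=-2.021: |R|=1.06290 >1
So |R|<1 on (-1.9600, 0).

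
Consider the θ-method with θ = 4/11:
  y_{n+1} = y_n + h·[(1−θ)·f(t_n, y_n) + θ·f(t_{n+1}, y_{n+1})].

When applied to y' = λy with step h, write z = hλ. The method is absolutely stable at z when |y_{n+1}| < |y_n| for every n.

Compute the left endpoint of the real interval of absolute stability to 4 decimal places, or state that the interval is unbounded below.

With y'=λy (z=hλ):
  y_{n+1} = y_n + z·[7/11·y_n + 4/11·y_{n+1}] ⇒ (1 − 4/11z)y_{n+1} = (1 + 7/11z)y_n
  ⇒ R(z) = (1 + 7/11z)/(1 − 4/11z).

Need |R(x)|<1, x<0.
x=-1.42: |R|=0.0635
R=−1: 1+7/11x = −1+4/11x ⇒ -3/11x=2 ⇒ x=2/(-3/11)=-7.3333
Confirm numerically:
  x=-6.252: |R|=0.90991 <1
  x=-5.914: |R|=0.87714 <1
  x=-3.666: |R|=0.57131 <1
  x=-3.587: |R|=0.55661 <1
  x=-7.924: |R|=1.04150 >1
  x=-7.843: |R|=1.03609 >1
  x=-7.640: |R|=1.02214 >1
Stable set (-7.3333, 0).

z* = -7.3333.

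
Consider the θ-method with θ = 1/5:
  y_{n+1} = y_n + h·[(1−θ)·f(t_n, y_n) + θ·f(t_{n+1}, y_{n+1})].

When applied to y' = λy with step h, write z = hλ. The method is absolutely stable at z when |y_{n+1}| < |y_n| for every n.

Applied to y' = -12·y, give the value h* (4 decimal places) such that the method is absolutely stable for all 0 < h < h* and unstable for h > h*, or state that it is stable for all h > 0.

With y'=λy (z=hλ):
  y_{n+1} = y_n + z·[4/5·y_n + 1/5·y_{n+1}] ⇒ (1 − 1/5z)y_{n+1} = (1 + 4/5z)y_n
  R(z) = (1 + 4/5z)/(1 − 1/5z).

Solve |R(x)|<1 on ℝ⁻.
x=-0.75: |R|=0.3478
R=−1: 1+4/5x = −1+1/5x ⇒ -3/5x=2 ⇒ x=2/(-3/5)=-3.3333
Confirm numerically:
  x=-2.898: |R|=0.83464 <1
  x=-2.692: |R|=0.74987 <1
  x=-2.614: |R|=0.71657 <1
  x=-1.547: |R|=0.18146 <1
  x=-3.591: |R|=1.08998 >1
  x=-3.548: |R|=1.07534 >1
Stable set (-3.3333, 0).

(-3.3333,0); λ=-12 ⇒ h* = (10/3)/12 = 0.2778.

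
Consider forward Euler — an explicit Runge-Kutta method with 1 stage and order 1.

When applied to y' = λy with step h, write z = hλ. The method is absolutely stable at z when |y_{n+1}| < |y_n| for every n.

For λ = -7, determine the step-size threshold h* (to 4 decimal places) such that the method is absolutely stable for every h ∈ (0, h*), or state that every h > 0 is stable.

Set f=λy, z=hλ:
  order 1, 1-stage ⇒ R(z)=1+z
  (e.g. R(-1.33)=-0.33000, |R|=0.33000)

Solve |R(x)|<1 on ℝ⁻.
x=-1.33: |R|=0.3300
|R(-1.22)|=0.2200 |R(-0.85)|=0.1500 |R(-0.5)|=0.5000
Bisect:
  x_lo=-2.3576 |R|=1.3576  x_hi=-0.2492 |R|=0.7508
  mid=-1.30338 |R|=0.30338 →hi
  mid=-1.83049 |R|=0.83049 →hi
  mid=-2.09404 |R|=1.09404 →lo
  mid=-1.96226 |R|=0.96226 →hi
  mid=-2.02815 |R|=1.02815 →lo
  mid=-1.99520 |R|=0.99520 →hi
  mid=-2.01168 |R|=1.01168 →lo
  mid=-2.00344 |R|=1.00344 →lo
  mid=-1.99932 |R|=0.99932 →hi
  mid=-2.00138 |R|=1.00138 →lo
  ...
  [-2.00009,-1.99997] ⇒ x*=-2.0000
Interval (-2.0000, 0).

(-2.0000,0); λ=-7 ⇒ h* = 0.2857.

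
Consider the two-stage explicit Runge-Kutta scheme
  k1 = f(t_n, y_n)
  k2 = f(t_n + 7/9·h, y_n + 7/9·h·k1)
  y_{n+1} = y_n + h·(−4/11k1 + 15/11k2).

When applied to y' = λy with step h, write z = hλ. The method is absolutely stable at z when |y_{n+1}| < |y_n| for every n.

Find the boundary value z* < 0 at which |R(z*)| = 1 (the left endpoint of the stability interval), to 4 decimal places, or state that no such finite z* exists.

left endpoint -0.9429.

On y'=λy, z=hλ:
  k1=λy_n ⇒ h·k1=z·y_n;  k2=λ(1+7/9z)y_n ⇒ h·k2=z(1+7/9z)y_n
  y_{n+1}/y_n = 1 − 4/11z + 15/11z(1+7/9z) = 1 + z + 35/33z²
  Hence R(z) = 1 + z + 35/33z².

Solve |R(x)|<1 on ℝ⁻.
x=-1.08: |R|=1.1571
R=1: x+35/33x²=0 ⇒ x=−33/35=-0.9429; min R=1−1/(4·35/33)=0.7643>−1
Confirm numerically:
  x=-0.912: |R|=0.97015 <1
  x=-0.611: |R|=0.78495 <1
  x=-0.501: |R|=0.76521 <1
  x=-1.432: |R|=1.74290 >1
  x=-1.362: |R|=1.60547 >1
  x=-1.143: |R|=1.24263 >1
Interval (-0.9429, 0).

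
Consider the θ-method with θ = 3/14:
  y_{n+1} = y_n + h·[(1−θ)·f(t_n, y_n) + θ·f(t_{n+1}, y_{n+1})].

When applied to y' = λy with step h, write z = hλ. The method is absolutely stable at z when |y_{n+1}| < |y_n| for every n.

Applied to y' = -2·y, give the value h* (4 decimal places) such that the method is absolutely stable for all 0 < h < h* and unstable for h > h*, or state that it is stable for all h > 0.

On y'=λy, z=hλ:
  y_{n+1} = y_n + z·[11/14·y_n + 3/14·y_{n+1}] ⇒ (1 − 3/14z)y_{n+1} = (1 + 11/14z)y_n
  ⇒ R(z) = (1 + 11/14z)/(1 − 3/14z).

Find x<0 with |R(x)|<1.
x=-1.54: |R|=0.1579
R=−1: 1+11/14x = −1+3/14x ⇒ -4/7x=2 ⇒ x=2/(-4/7)=-3.5000
Confirm numerically:
  x=-3.026: |R|=0.83569 <1
  x=-2.530: |R|=0.64057 <1
  x=-2.129: |R|=0.46201 <1
  x=-3.914: |R|=1.12866 >1
  x=-3.562: |R|=1.02009 >1
  x=-3.532: |R|=1.01041 >1
Stable set (-3.5000, 0).

(-3.5000,0); λ=-2 ⇒ h* = (7/2)/2 = 1.7500.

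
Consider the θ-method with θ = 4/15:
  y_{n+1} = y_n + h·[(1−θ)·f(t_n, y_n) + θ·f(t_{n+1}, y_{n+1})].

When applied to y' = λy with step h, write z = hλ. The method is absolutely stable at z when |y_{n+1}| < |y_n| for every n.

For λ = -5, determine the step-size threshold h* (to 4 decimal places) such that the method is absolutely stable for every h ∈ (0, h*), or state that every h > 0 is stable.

(-4.2857,0); λ=-5 ⇒ h* = (30/7)/5 = 0.8571.

With y'=λy (z=hλ):
  y_{n+1} = y_n + z·[11/15·y_n + 4/15·y_{n+1}] ⇒ (1 − 4/15z)y_{n+1} = (1 + 11/15z)y_n
  ⇒ R(z) = (1 + 11/15z)/(1 − 4/15z).

Find x<0 with |R(x)|<1.
x=-1.76: |R|=0.1978
R=−1: 1+11/15x = −1+4/15x ⇒ -7/15x=2 ⇒ x=2/(-7/15)=-4.2857
Confirm numerically:
  x=-4.088: |R|=0.95586 <1
  x=-3.749: |R|=0.87475 <1
  x=-2.838: |R|=0.61544 <1
  x=-4.718: |R|=1.08934 >1
  x=-4.351: |R|=1.01410 >1
Interval (-4.2857, 0).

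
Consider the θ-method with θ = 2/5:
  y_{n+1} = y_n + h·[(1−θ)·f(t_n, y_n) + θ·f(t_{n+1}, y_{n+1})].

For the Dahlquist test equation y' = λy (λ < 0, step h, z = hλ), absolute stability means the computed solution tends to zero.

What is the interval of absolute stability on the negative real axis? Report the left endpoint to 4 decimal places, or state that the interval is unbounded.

On y'=λy, z=hλ:
  y_{n+1} = y_n + z·[3/5·y_n + 2/5·y_{n+1}] ⇒ (1 − 2/5z)y_{n+1} = (1 + 3/5z)y_n
  ⇒ R(z) = (1 + 3/5z)/(1 − 2/5z).

Solve |R(x)|<1 on ℝ⁻.
x=-0.56: |R|=0.5425
R=−1: 1+3/5x = −1+2/5x ⇒ -1/5x=2 ⇒ x=2/(-1/5)=-10.0000
Confirm numerically:
  x=-8.447: |R|=0.92907 <1
  x=-7.698: |R|=0.88713 <1
  x=-6.088: |R|=0.77224 <1
  x=-4.755: |R|=0.63853 <1
  x=-10.381: |R|=1.01479 >1
  x=-10.223: |R|=1.00876 >1
  x=-10.146: |R|=1.00577 >1
Stable set (-10.0000, 0).

(-10.0000, 0).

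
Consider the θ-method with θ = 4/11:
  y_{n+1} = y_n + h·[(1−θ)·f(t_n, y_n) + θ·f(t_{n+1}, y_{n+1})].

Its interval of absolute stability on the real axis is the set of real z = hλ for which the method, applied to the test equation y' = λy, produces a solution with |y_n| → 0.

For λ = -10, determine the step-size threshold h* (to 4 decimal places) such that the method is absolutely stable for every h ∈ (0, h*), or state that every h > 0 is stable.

(-7.3333,0); λ=-10 ⇒ h* = (22/3)/10 = 0.7333.

On y'=λy, z=hλ:
  y_{n+1} = y_n + z·[7/11·y_n + 4/11·y_{n+1}] ⇒ (1 − 4/11z)y_{n+1} = (1 + 7/11z)y_n
  Hence R(z) = (1 + 7/11z)/(1 − 4/11z).

Solve |R(x)|<1 on ℝ⁻.
x=-1.55: |R|=0.0087
R=−1: 1+7/11x = −1+4/11x ⇒ -3/11x=2 ⇒ x=2/(-3/11)=-7.3333
Confirm numerically:
  x=-7.170: |R|=0.98765 <1
  x=-6.812: |R|=0.95911 <1
  x=-6.591: |R|=0.94040 <1
  x=-3.834: |R|=0.60138 <1
  x=-7.720: |R|=1.02770 >1
  x=-7.657: |R|=1.02333 >1
  x=-7.516: |R|=1.01335 >1
Interval (-7.3333, 0).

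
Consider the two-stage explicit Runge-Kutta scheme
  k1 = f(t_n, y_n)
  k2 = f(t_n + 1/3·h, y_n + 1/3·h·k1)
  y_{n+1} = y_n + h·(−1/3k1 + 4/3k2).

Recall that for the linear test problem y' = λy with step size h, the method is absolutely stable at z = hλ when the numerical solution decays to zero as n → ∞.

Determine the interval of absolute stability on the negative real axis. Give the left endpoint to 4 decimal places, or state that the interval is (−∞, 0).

z∈(-2.2500,0).

On y'=λy, z=hλ:
  k1=λy_n ⇒ h·k1=z·y_n;  k2=λ(1+1/3z)y_n ⇒ h·k2=z(1+1/3z)y_n
  y_{n+1}/y_n = 1 − 1/3z + 4/3z(1+1/3z) = 1 + z + 4/9z²
  so R(z) = 1 + z + 4/9z².

Need |R(x)|<1, x<0.
x=-0.91: |R|=0.4580
R=1: x+4/9x²=0 ⇒ x=−9/4=-2.2500; min R=1−1/(4·4/9)=0.4375>−1
Confirm numerically:
  x=-1.546: |R|=0.51627 <1
  x=-1.340: |R|=0.45804 <1
  x=-1.237: |R|=0.44308 <1
  x=-2.641: |R|=1.45895 >1
  x=-2.492: |R|=1.26803 >1
Interval (-2.2500, 0).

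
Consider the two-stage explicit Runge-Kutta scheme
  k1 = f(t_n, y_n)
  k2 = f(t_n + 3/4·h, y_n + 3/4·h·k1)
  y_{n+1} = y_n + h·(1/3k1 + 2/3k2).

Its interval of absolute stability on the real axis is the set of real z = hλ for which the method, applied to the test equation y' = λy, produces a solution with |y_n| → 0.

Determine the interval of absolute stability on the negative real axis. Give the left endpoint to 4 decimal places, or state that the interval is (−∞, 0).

With y'=λy (z=hλ):
  k1=λy_n ⇒ h·k1=z·y_n;  k2=λ(1+3/4z)y_n ⇒ h·k2=z(1+3/4z)y_n
  y_{n+1}/y_n = 1 + 1/3z + 2/3z(1+3/4z) = 1 + z + 1/2z²
  ⇒ R(z) = 1 + z + 1/2z².

Find x<0 with |R(x)|<1.
x=-1.7: |R|=0.7450
R=1: x+1/2x²=0 ⇒ x=−2=-2.0000; min R=1−1/(4·1/2)=0.5000>−1
Confirm numerically:
  x=-1.670: |R|=0.72445 <1
  x=-1.553: |R|=0.65290 <1
  x=-0.855: |R|=0.51051 <1
  x=-2.435: |R|=1.52961 >1
  x=-2.187: |R|=1.20448 >1
  x=-2.059: |R|=1.06074 >1
So |R|<1 on (-2.0000, 0).

(-2.0000, 0).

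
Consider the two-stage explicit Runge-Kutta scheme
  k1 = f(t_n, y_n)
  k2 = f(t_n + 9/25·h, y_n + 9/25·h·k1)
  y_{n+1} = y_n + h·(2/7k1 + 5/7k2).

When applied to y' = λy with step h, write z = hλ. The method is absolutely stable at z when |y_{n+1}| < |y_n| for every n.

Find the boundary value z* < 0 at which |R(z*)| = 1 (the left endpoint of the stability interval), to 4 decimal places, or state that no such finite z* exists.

With y'=λy (z=hλ):
  k1=λy_n ⇒ h·k1=z·y_n;  k2=λ(1+9/25z)y_n ⇒ h·k2=z(1+9/25z)y_n
  y_{n+1}/y_n = 1 + 2/7z + 5/7z(1+9/25z) = 1 + z + 9/35z²
  ⇒ R(z) = 1 + z + 9/35z².

Solve |R(x)|<1 on ℝ⁻.
x=-1.49: |R|=0.0809
R=1: x+9/35x²=0 ⇒ x=−35/9=-3.8889; min R=1−1/(4·9/35)=0.0278>−1
Confirm numerically:
  x=-3.752: |R|=0.86793 <1
  x=-3.613: |R|=0.74368 <1
  x=-3.392: |R|=0.56660 <1
  x=-2.144: |R|=0.03802 <1
  x=-4.017: |R|=1.13233 >1
  x=-3.923: |R|=1.03441 >1
Stable set (-3.8889, 0).

z* = -3.8889.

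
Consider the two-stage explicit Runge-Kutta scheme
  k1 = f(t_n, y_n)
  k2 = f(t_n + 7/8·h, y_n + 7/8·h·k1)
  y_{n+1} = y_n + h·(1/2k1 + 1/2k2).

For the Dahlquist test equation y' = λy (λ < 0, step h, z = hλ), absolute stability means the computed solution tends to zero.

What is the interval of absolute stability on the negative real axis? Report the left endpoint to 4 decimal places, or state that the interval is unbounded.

(-2.2857, 0).

On y'=λy, z=hλ:
  k1=λy_n ⇒ h·k1=z·y_n;  k2=λ(1+7/8z)y_n ⇒ h·k2=z(1+7/8z)y_n
  y_{n+1}/y_n = 1 + 1/2z + 1/2z(1+7/8z) = 1 + z + 7/16z²
  R(z) = 1 + z + 7/16z².

Find x<0 with |R(x)|<1.
x=-1.32: |R|=0.4423
R=1: x+7/16x²=0 ⇒ x=−16/7=-2.2857; min R=1−1/(4·7/16)=0.4286>−1
Confirm numerically:
  x=-1.809: |R|=0.62271 <1
  x=-1.694: |R|=0.56147 <1
  x=-1.070: |R|=0.43089 <1
  x=-2.777: |R|=1.59688 >1
  x=-2.715: |R|=1.50991 >1
So |R|<1 on (-2.2857, 0).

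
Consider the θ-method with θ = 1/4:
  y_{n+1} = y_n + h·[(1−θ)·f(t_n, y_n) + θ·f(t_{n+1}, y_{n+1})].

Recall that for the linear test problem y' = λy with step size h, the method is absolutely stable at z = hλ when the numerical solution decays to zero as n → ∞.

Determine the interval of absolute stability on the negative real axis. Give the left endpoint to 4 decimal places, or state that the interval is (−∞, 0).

Set f=λy, z=hλ:
  y_{n+1} = y_n + z·[3/4·y_n + 1/4·y_{n+1}] ⇒ (1 − 1/4z)y_{n+1} = (1 + 3/4z)y_n
  R(z) = (1 + 3/4z)/(1 − 1/4z).

Solve |R(x)|<1 on ℝ⁻.
x=-0.71: |R|=0.3970
R=−1: 1+3/4x = −1+1/4x ⇒ -1/2x=2 ⇒ x=2/(-1/2)=-4.0000
Confirm numerically:
  x=-3.610: |R|=0.89750 <1
  x=-3.306: |R|=0.81002 <1
  x=-2.997: |R|=0.71331 <1
  x=-1.867: |R|=0.27288 <1
  x=-4.425: |R|=1.10089 >1
  x=-4.159: |R|=1.03898 >1
  x=-4.146: |R|=1.03585 >1
So |R|<1 on (-4.0000, 0).

z∈(-4.0000,0).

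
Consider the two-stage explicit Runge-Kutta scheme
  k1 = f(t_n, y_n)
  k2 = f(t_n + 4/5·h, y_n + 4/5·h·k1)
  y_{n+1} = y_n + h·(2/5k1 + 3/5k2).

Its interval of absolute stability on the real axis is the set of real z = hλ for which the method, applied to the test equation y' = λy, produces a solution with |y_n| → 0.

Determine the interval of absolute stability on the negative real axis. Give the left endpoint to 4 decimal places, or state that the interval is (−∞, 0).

z∈(-2.0833,0).

On y'=λy, z=hλ:
  k1=λy_n ⇒ h·k1=z·y_n;  k2=λ(1+4/5z)y_n ⇒ h·k2=z(1+4/5z)y_n
  y_{n+1}/y_n = 1 + 2/5z + 3/5z(1+4/5z) = 1 + z + 12/25z²
  ⇒ R(z) = 1 + z + 12/25z².

Need |R(x)|<1, x<0.
x=-0.86: |R|=0.4950
R=1: x+12/25x²=0 ⇒ x=−25/12=-2.0833; min R=1−1/(4·12/25)=0.4792>−1
Confirm numerically:
  x=-1.650: |R|=0.65680 <1
  x=-1.529: |R|=0.59316 <1
  x=-1.151: |R|=0.48490 <1
  x=-2.638: |R|=1.70234 >1
  x=-2.294: |R|=1.23197 >1
Stable set (-2.0833, 0).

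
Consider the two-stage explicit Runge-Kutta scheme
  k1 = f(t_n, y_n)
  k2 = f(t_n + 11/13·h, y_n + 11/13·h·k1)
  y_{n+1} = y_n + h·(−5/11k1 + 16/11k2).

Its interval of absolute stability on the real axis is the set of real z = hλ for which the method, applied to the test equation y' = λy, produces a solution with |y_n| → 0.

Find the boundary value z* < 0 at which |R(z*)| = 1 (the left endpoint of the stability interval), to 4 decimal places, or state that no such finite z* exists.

On y'=λy, z=hλ:
  k1=λy_n ⇒ h·k1=z·y_n;  k2=λ(1+11/13z)y_n ⇒ h·k2=z(1+11/13z)y_n
  y_{n+1}/y_n = 1 − 5/11z + 16/11z(1+11/13z) = 1 + z + 16/13z²
  ⇒ R(z) = 1 + z + 16/13z².

Need |R(x)|<1, x<0.
x=-0.39: |R|=0.7972
R=1: x+16/13x²=0 ⇒ x=−13/16=-0.8125; min R=1−1/(4·16/13)=0.7969>−1
Confirm numerically:
  x=-0.676: |R|=0.88643 <1
  x=-0.526: |R|=0.81452 <1
  x=-0.381: |R|=0.79766 <1
  x=-0.333: |R|=0.80348 <1
  x=-1.179: |R|=1.53182 >1
  x=-1.059: |R|=1.32128 >1
  x=-0.920: |R|=1.12172 >1
Stable set (-0.8125, 0).

z* = -0.8125.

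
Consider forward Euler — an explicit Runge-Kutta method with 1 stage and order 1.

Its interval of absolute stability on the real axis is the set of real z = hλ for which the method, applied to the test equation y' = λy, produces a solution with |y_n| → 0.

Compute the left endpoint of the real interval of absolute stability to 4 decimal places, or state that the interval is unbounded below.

z* = -2.0000.

With y'=λy (z=hλ):
  order 1, 1-stage ⇒ R(z)=1+z
  (e.g. R(-1.73)=-0.73000, |R|=0.73000)

Solve |R(x)|<1 on ℝ⁻.
x=-1.73: |R|=0.7300
|R(-2.11)|=1.1100 |R(-1.81)|=0.8100 |R(-1.75)|=0.7500
Bisect:
  x_lo=-2.7503 |R|=1.7503  x_hi=-0.2974 |R|=0.7026
  mid=-1.52384 |R|=0.52384 →hi
  mid=-2.13707 |R|=1.13707 →lo
  mid=-1.83046 |R|=0.83046 →hi
  mid=-1.98376 |R|=0.98376 →hi
  mid=-2.06042 |R|=1.06042 →lo
  mid=-2.02209 |R|=1.02209 →lo
  mid=-2.00293 |R|=1.00293 →lo
  mid=-1.99334 |R|=0.99334 →hi
  mid=-1.99814 |R|=0.99814 →hi
  ...
  [-2.00008,-1.99993] ⇒ x*=-2.0000
Interval (-2.0000, 0).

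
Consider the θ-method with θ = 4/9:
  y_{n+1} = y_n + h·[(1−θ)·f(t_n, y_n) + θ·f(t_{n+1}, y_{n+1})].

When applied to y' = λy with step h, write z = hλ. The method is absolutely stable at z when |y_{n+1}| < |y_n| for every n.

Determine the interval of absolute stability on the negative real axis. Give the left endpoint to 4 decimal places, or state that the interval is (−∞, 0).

(-18.0000, 0).

Set f=λy, z=hλ:
  y_{n+1} = y_n + z·[5/9·y_n + 4/9·y_{n+1}] ⇒ (1 − 4/9z)y_{n+1} = (1 + 5/9z)y_n
  ⇒ R(z) = (1 + 5/9z)/(1 − 4/9z).

Find x<0 with |R(x)|<1.
x=-0.82: |R|=0.3990
R=−1: 1+5/9x = −1+4/9x ⇒ -1/9x=2 ⇒ x=2/(-1/9)=-18.0000
Confirm numerically:
  x=-16.735: |R|=0.98334 <1
  x=-15.458: |R|=0.96411 <1
  x=-8.717: |R|=0.78839 <1
  x=-7.607: |R|=0.73641 <1
  x=-18.568: |R|=1.00682 >1
  x=-18.351: |R|=1.00426 >1
So |R|<1 on (-18.0000, 0).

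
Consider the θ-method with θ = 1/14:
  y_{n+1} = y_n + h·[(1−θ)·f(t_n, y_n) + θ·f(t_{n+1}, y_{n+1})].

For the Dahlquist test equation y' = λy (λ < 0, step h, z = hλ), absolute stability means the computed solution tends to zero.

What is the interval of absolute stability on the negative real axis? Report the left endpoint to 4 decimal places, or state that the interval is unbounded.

On y'=λy, z=hλ:
  y_{n+1} = y_n + z·[13/14·y_n + 1/14·y_{n+1}] ⇒ (1 − 1/14z)y_{n+1} = (1 + 13/14z)y_n
  R(z) = (1 + 13/14z)/(1 − 1/14z).

Find x<0 with |R(x)|<1.
x=-1.02: |R|=0.0493
R=−1: 1+13/14x = −1+1/14x ⇒ -6/7x=2 ⇒ x=2/(-6/7)=-2.3333
Confirm numerically:
  x=-1.550: |R|=0.39550 <1
  x=-1.446: |R|=0.31063 <1
  x=-1.108: |R|=0.02674 <1
  x=-2.918: |R|=1.41471 >1
  x=-2.845: |R|=1.36450 >1
  x=-2.589: |R|=1.18494 >1
So |R|<1 on (-2.3333, 0).

(-2.3333, 0).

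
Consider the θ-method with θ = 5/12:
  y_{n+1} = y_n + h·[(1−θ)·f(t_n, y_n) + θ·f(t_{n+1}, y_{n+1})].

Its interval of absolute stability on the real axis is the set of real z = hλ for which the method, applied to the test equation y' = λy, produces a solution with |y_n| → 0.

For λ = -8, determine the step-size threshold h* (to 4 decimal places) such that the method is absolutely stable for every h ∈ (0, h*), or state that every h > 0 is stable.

(-12.0000,0); λ=-8 ⇒ h* = (12)/8 = 1.5000.

On y'=λy, z=hλ:
  y_{n+1} = y_n + z·[7/12·y_n + 5/12·y_{n+1}] ⇒ (1 − 5/12z)y_{n+1} = (1 + 7/12z)y_n
  R(z) = (1 + 7/12z)/(1 − 5/12z).

Find x<0 with |R(x)|<1.
x=-0.44: |R|=0.6282
R=−1: 1+7/12x = −1+5/12x ⇒ -1/6x=2 ⇒ x=2/(-1/6)=-12.0000
Confirm numerically:
  x=-11.295: |R|=0.97941 <1
  x=-10.144: |R|=0.94082 <1
  x=-9.626: |R|=0.92104 <1
  x=-12.567: |R|=1.01515 >1
  x=-12.379: |R|=1.01026 >1
  x=-12.294: |R|=1.00800 >1
Interval (-12.0000, 0).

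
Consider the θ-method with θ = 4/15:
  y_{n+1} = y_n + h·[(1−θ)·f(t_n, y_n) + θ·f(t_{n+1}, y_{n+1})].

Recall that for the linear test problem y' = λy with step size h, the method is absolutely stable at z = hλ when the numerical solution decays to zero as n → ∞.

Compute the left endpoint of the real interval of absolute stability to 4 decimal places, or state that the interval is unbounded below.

Set f=λy, z=hλ:
  y_{n+1} = y_n + z·[11/15·y_n + 4/15·y_{n+1}] ⇒ (1 − 4/15z)y_{n+1} = (1 + 11/15z)y_n
  R(z) = (1 + 11/15z)/(1 − 4/15z).

Boundary: |R(x)|=1, x<0.
x=-1.11: |R|=0.1435
R=−1: 1+11/15x = −1+4/15x ⇒ -7/15x=2 ⇒ x=2/(-7/15)=-4.2857
Confirm numerically:
  x=-3.628: |R|=0.84400 <1
  x=-3.461: |R|=0.79985 <1
  x=-3.049: |R|=0.68168 <1
  x=-4.808: |R|=1.10680 >1
  x=-4.537: |R|=1.05307 >1
Stable set (-4.2857, 0).

z* = -4.2857.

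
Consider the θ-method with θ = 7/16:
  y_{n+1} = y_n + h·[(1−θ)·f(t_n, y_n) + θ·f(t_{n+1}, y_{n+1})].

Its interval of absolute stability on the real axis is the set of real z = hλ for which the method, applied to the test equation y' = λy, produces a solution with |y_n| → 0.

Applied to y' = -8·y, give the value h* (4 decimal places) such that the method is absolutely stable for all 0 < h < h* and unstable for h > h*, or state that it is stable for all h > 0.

With y'=λy (z=hλ):
  y_{n+1} = y_n + z·[9/16·y_n + 7/16·y_{n+1}] ⇒ (1 − 7/16z)y_{n+1} = (1 + 9/16z)y_n
  so R(z) = (1 + 9/16z)/(1 − 7/16z).

Boundary: |R(x)|=1, x<0.
x=-0.35: |R|=0.6965
R=−1: 1+9/16x = −1+7/16x ⇒ -1/8x=2 ⇒ x=2/(-1/8)=-16.0000
Confirm numerically:
  x=-13.287: |R|=0.95022 <1
  x=-12.185: |R|=0.92468 <1
  x=-10.151: |R|=0.86563 <1
  x=-16.258: |R|=1.00398 >1
  x=-16.147: |R|=1.00228 >1
  x=-16.139: |R|=1.00216 >1
Interval (-16.0000, 0).

(-16.0000,0); λ=-8 ⇒ h* = (16)/8 = 2.0000.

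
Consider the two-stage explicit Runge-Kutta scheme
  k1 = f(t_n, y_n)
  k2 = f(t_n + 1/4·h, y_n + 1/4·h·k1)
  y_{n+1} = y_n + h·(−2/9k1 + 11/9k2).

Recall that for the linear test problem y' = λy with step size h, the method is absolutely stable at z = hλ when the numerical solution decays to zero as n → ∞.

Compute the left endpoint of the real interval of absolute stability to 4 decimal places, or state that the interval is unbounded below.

z* = -3.2727.

On y'=λy, z=hλ:
  k1=λy_n ⇒ h·k1=z·y_n;  k2=λ(1+1/4z)y_n ⇒ h·k2=z(1+1/4z)y_n
  y_{n+1}/y_n = 1 − 2/9z + 11/9z(1+1/4z) = 1 + z + 11/36z²
  R(z) = 1 + z + 11/36z².

Find x<0 with |R(x)|<1.
x=-1.54: |R|=0.1847
R=1: x+11/36x²=0 ⇒ x=−36/11=-3.2727; min R=1−1/(4·11/36)=0.1818>−1
Confirm numerically:
  x=-2.864: |R|=0.64232 <1
  x=-2.551: |R|=0.43743 <1
  x=-1.948: |R|=0.21149 <1
  x=-1.652: |R|=0.18189 <1
  x=-3.851: |R|=1.68045 >1
  x=-3.722: |R|=1.51095 >1
  x=-3.326: |R|=1.05414 >1
Stable set (-3.2727, 0).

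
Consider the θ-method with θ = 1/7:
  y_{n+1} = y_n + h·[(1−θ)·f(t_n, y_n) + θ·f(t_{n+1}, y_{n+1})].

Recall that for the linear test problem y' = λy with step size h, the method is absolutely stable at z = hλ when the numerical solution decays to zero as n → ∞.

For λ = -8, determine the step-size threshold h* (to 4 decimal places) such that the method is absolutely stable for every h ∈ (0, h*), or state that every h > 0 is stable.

With y'=λy (z=hλ):
  y_{n+1} = y_n + z·[6/7·y_n + 1/7·y_{n+1}] ⇒ (1 − 1/7z)y_{n+1} = (1 + 6/7z)y_n
  ⇒ R(z) = (1 + 6/7z)/(1 − 1/7z).

Find x<0 with |R(x)|<1.
x=-1.16: |R|=0.0049
R=−1: 1+6/7x = −1+1/7x ⇒ -5/7x=2 ⇒ x=2/(-5/7)=-2.8000
Confirm numerically:
  x=-2.482: |R|=0.83231 <1
  x=-2.434: |R|=0.80602 <1
  x=-1.779: |R|=0.41850 <1
  x=-3.280: |R|=1.23346 >1
  x=-2.903: |R|=1.05200 >1
  x=-2.901: |R|=1.05100 >1
So |R|<1 on (-2.8000, 0).

(-2.8000,0); λ=-8 ⇒ h* = (14/5)/8 = 0.3500.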